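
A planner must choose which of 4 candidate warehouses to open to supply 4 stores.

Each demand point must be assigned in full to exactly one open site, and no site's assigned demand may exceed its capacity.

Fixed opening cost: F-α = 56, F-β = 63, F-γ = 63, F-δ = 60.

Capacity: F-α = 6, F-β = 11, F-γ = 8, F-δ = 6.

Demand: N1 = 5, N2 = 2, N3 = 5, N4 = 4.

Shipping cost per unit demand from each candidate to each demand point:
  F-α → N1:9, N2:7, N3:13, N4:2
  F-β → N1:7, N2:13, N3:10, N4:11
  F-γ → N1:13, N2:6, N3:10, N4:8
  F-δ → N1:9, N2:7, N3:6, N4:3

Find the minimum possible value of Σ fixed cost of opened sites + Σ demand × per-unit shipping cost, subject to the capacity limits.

Open {F-α, F-β}; cheapest assignment that respects the capacities:
  F-α (cap 6, load 6): N2, N4 — cost 2×7 + 4×2 = 22
  F-β (cap 11, load 10): N1, N3 — cost 5×7 + 5×10 = 85
  Shipping 107, fixed 119 → total 226.
  Any other capacity-feasible assignment to {F-α, F-β} ships for at least 107.
Compare {F-β, F-δ}: its best feasible assignment gives total 234.
Compare {F-β, F-γ}: its best feasible assignment gives total 255.
Every other set of open sites that can feasibly serve all demand totals ≥ 234 even under its best assignment. Minimum: 226.

226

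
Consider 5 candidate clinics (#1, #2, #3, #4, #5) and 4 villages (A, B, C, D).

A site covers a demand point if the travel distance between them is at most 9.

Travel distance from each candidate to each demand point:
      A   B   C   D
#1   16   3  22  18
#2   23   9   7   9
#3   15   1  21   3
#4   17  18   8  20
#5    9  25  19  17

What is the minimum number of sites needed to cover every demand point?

2

Coverage sets (demand points within 9 of each site):
  #1: {B}
  #2: {B, C, D}
  #3: {B, D}
  #4: {C}
  #5: {A}
No single site covers all 4 demand points.
But {#2, #5} covers everything, so the minimum is 2.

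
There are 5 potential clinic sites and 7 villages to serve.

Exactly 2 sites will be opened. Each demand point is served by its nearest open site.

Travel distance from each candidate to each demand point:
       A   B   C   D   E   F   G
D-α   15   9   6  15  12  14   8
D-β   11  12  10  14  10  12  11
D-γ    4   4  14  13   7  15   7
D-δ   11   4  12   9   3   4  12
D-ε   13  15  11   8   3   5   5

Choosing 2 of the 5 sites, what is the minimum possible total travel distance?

Open {D-γ, D-ε}.
  A→D-γ 4, B→D-γ 4, C→D-ε 11, D→D-ε 8, E→D-ε 3, F→D-ε 5, G→D-ε 5  ⇒ total 40.
Compare {D-γ, D-δ}: total 43.
Compare {D-α, D-δ}: total 45.
No size-2 selection does better; minimum is 40.

40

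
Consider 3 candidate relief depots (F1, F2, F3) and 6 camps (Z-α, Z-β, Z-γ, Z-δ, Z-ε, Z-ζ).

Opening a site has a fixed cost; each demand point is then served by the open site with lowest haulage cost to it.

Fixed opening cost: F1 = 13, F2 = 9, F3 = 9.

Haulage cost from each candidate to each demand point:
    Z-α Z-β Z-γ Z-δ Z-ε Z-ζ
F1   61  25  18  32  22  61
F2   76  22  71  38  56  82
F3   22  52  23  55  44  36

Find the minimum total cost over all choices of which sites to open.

177

Open {F1, F3}: assign each demand point to its cheapest open site.
  Z-α→F3 22, Z-β→F1 25, Z-γ→F1 18, Z-δ→F1 32, Z-ε→F1 22, Z-ζ→F3 36
  haulage cost 155, fixed 22 → total 177.
Compare {F1, F2, F3}: haulage cost 152 + fixed 31 = 183.
Compare {F2, F3}: haulage cost 185 + fixed 18 = 203.
Compare {F1}: haulage cost 219 + fixed 13 = 232.
All other subsets cost ≥ 183. Minimum total cost: 177.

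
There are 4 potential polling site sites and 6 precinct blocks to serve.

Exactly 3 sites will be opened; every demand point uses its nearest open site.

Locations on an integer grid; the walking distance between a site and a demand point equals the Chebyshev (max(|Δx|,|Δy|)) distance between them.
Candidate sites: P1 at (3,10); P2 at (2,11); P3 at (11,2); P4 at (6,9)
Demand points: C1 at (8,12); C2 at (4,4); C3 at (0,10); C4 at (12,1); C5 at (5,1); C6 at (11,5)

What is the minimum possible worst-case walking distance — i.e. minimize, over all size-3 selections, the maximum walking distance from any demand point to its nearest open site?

6

Open {P1, P2, P3}.
  Farthest demand point is C2 at walking distance 6 (to P1); all others are ≤ 6.
With {P1, P3, P4} the worst case is 6.
With {P2, P3, P4} the worst case is 6.
No size-3 selection achieves below 6.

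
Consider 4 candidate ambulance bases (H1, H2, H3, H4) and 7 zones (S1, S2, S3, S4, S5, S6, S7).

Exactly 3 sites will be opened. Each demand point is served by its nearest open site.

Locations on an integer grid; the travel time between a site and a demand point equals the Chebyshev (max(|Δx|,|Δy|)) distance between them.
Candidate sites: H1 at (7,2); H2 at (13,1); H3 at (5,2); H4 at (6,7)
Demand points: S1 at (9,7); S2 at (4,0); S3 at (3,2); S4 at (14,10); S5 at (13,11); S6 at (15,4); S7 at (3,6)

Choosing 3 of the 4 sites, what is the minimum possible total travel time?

28

Open {H2, H3, H4}.
  S1→H4 3, S2→H3 2, S3→H3 2, S4→H4 8, S5→H4 7, S6→H2 3, S7→H4 3  ⇒ total 28.
Compare {H1, H2, H4}: total 31.
Compare {H1, H2, H3}: total 33.
No size-3 selection does better; minimum is 28.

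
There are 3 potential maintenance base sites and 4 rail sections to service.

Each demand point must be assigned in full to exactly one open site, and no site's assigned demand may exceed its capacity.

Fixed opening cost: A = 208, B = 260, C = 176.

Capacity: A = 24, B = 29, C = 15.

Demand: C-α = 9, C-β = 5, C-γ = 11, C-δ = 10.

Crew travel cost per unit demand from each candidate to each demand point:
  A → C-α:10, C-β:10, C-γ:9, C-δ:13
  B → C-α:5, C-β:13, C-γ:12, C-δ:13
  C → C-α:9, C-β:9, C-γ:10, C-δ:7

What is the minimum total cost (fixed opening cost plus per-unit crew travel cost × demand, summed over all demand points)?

688

Open {A, C}; cheapest assignment that respects the capacities:
  A (cap 24, load 20): C-α, C-γ — cost 9×10 + 11×9 = 189
  C (cap 15, load 15): C-β, C-δ — cost 5×9 + 10×7 = 115
  Shipping 304, fixed 384 → total 688.
  Any other capacity-feasible assignment to {A, C} ships for at least 304.
Compare {B, C}: its best feasible assignment gives total 728.
Compare {A, B}: its best feasible assignment gives total 792.
Every other set of open sites that can feasibly serve all demand totals ≥ 728 even under its best assignment. Minimum: 688.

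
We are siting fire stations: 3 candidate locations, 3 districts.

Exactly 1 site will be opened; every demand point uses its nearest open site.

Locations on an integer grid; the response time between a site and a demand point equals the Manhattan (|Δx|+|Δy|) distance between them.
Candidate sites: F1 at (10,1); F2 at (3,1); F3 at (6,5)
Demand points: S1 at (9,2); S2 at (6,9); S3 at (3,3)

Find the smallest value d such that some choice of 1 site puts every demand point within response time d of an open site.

6

Open {F3}.
  Farthest demand point is S1 at response time 6 (to F3); all others are ≤ 6.
With {F2} the worst case is 11.
With {F1} the worst case is 12.
No size-1 selection achieves below 6.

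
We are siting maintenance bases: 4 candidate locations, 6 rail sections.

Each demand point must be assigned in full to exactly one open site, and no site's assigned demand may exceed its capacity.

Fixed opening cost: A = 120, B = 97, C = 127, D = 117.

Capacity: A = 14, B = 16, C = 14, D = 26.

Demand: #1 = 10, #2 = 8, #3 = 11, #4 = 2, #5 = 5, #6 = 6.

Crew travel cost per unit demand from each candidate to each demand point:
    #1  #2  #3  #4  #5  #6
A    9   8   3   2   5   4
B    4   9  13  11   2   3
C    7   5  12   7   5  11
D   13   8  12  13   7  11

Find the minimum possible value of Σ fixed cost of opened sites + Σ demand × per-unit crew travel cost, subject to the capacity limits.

504

Open {A, B, C}; cheapest assignment that respects the capacities:
  A (cap 14, load 13): #3, #4 — cost 11×3 + 2×2 = 37
  B (cap 16, load 16): #1, #6 — cost 10×4 + 6×3 = 58
  C (cap 14, load 13): #2, #5 — cost 8×5 + 5×5 = 65
  Shipping 160, fixed 344 → total 504.
  Any other capacity-feasible assignment to {A, B, C} ships for at least 160.
Compare {A, B, D}: its best feasible assignment gives total 528.
Compare {B, D}: its best feasible assignment gives total 529.
Every other set of open sites that can feasibly serve all demand totals ≥ 528 even under its best assignment. Minimum: 504.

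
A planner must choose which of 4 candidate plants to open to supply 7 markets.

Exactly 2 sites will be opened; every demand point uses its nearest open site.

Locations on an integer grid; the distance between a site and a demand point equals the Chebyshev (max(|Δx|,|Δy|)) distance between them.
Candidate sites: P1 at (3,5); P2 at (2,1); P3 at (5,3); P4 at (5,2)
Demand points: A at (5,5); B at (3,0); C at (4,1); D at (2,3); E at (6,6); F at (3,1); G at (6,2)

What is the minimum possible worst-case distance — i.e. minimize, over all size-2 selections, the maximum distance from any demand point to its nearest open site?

Open {P1, P2}.
  Farthest demand point is E at distance 3 (to P1); all others are ≤ 3.
With {P1, P3} the worst case is 3.
With {P1, P4} the worst case is 3.
No size-2 selection achieves below 3.

3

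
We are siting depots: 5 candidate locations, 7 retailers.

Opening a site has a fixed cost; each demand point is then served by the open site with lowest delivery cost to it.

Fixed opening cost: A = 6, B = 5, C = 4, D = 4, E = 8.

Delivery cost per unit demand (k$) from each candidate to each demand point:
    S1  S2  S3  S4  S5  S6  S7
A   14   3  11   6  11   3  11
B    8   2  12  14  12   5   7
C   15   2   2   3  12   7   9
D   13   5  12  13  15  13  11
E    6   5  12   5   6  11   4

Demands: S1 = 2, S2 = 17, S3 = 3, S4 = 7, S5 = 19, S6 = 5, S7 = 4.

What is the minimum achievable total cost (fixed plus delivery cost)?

Open {A, C, E}: assign each demand point to its cheapest open site.
  S1→E 2×6=12, S2→C 17×2=34, S3→C 3×2=6, S4→C 7×3=21, S5→E 19×6=114, S6→A 5×3=15, S7→E 4×4=16
  delivery cost 218, fixed 18 → total 236.
Compare {A, C, D, E}: delivery cost 218 + fixed 22 = 240.
Compare {A, B, C, E}: delivery cost 218 + fixed 23 = 241.
Compare {B, C, E}: delivery cost 228 + fixed 17 = 245.
All other subsets cost ≥ 240. Minimum total cost: 236.

236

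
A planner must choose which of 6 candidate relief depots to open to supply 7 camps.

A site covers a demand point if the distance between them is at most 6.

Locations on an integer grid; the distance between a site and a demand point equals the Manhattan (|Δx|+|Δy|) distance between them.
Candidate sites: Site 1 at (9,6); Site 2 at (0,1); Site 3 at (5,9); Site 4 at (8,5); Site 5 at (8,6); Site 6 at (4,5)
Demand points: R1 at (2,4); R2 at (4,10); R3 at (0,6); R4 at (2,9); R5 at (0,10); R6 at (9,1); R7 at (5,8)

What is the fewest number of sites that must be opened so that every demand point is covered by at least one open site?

3

Coverage sets (demand points within 6 of each site):
  Site 1: {R6, R7}
  Site 2: {R1, R3}
  Site 3: {R2, R4, R5, R7}
  Site 4: {R6, R7}
  Site 5: {R6, R7}
  Site 6: {R1, R2, R3, R4, R7}
No 2 sites suffice: every size-2 union leaves at least one demand point uncovered.
But {Site 1, Site 2, Site 3} covers everything, so the minimum is 3.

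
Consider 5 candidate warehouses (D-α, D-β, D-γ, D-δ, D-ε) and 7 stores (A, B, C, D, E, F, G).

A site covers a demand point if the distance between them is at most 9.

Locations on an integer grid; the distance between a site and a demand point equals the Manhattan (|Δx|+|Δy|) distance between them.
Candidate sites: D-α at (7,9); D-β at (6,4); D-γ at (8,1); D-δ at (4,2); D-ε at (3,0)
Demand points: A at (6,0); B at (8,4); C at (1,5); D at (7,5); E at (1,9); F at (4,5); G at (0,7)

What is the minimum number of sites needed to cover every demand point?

Coverage sets (demand points within 9 of each site):
  D-α: {B, D, E, F, G}
  D-β: {A, B, C, D, F, G}
  D-γ: {A, B, D, F}
  D-δ: {A, B, C, D, F, G}
  D-ε: {A, B, C, D, F}
No single site covers all 7 demand points.
But {D-α, D-β} covers everything, so the minimum is 2.

2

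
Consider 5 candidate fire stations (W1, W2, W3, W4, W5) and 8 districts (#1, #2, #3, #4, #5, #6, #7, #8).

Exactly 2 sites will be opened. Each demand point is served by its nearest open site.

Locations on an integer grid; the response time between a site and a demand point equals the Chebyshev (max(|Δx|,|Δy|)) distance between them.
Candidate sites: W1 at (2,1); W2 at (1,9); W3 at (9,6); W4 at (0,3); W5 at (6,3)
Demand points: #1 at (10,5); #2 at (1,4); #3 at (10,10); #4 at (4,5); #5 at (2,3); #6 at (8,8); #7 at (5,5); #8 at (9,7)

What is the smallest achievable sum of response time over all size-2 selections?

19

Open {W3, W4}.
  #1→W3 1, #2→W4 1, #3→W3 4, #4→W4 4, #5→W4 2, #6→W3 2, #7→W3 4, #8→W3 1  ⇒ total 19.
Compare {W1, W3}: total 21.
Compare {W3, W5}: total 21.
No size-2 selection does better; minimum is 19.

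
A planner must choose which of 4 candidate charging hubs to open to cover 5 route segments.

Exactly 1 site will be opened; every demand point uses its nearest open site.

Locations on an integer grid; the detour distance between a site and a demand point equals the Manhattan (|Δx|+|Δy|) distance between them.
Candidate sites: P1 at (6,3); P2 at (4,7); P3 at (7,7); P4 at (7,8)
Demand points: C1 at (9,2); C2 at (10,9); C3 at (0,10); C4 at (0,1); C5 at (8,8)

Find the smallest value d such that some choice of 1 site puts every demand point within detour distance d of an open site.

Open {P2}.
  Farthest demand point is C1 at detour distance 10 (to P2); all others are ≤ 10.
With {P1} the worst case is 13.
With {P3} the worst case is 13.
No size-1 selection achieves below 10.

10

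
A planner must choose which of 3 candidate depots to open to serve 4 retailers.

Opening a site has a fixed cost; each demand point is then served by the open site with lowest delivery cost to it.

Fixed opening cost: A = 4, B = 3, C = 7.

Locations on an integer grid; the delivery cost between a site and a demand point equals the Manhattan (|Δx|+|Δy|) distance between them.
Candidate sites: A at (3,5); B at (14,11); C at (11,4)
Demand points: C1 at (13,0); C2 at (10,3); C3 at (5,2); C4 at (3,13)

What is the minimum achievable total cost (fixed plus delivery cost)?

32

Open {A, C}: assign each demand point to its cheapest open site.
  C1→C 6, C2→C 2, C3→A 5, C4→A 8
  delivery cost 21, fixed 11 → total 32.
Compare {A, B, C}: delivery cost 21 + fixed 14 = 35.
Compare {B, C}: delivery cost 29 + fixed 10 = 39.
Compare {C}: delivery cost 33 + fixed 7 = 40.
All other subsets cost ≥ 35. Minimum total cost: 32.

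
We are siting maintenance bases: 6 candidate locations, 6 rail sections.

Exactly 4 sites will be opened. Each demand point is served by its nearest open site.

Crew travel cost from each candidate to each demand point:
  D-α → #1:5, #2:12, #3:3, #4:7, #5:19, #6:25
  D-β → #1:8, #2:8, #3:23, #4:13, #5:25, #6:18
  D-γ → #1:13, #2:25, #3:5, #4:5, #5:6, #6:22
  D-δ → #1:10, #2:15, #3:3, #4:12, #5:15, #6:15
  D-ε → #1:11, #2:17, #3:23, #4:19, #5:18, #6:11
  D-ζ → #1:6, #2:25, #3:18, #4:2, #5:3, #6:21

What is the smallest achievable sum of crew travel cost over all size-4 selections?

32

Open {D-α, D-β, D-ε, D-ζ}.
  #1→D-α 5, #2→D-β 8, #3→D-α 3, #4→D-ζ 2, #5→D-ζ 3, #6→D-ε 11  ⇒ total 32.
Compare {D-β, D-δ, D-ε, D-ζ}: total 33.
Compare {D-β, D-γ, D-ε, D-ζ}: total 35.
No size-4 selection does better; minimum is 32.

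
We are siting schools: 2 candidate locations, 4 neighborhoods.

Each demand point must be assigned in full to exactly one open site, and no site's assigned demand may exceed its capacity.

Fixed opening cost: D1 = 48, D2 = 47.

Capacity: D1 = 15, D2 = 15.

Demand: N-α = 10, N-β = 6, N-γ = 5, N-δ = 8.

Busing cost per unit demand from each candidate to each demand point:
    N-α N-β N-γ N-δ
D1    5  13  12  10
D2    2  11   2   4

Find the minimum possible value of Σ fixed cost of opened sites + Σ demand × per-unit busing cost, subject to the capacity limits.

283

Open {D1, D2}; cheapest assignment that respects the capacities:
  D1 (cap 15, load 14): N-β, N-δ — cost 6×13 + 8×10 = 158
  D2 (cap 15, load 15): N-α, N-γ — cost 10×2 + 5×2 = 30
  Shipping 188, fixed 95 → total 283.
  Any other capacity-feasible assignment to {D1, D2} ships for at least 188.
Total demand is 29 and no other set of sites has combined capacity ≥ 29, so {D1, D2} is the only feasible choice of open sites. Minimum: 283.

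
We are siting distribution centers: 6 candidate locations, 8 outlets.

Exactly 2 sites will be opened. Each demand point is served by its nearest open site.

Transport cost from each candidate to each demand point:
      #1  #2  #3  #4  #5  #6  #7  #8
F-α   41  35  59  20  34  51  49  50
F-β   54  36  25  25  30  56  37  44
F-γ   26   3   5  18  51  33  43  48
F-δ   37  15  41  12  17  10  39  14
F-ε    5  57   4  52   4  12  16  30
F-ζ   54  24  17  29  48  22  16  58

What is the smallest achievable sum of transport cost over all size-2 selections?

80

Open {F-δ, F-ε}.
  #1→F-ε 5, #2→F-δ 15, #3→F-ε 4, #4→F-δ 12, #5→F-ε 4, #6→F-δ 10, #7→F-ε 16, #8→F-δ 14  ⇒ total 80.
Compare {F-γ, F-ε}: total 92.
Compare {F-ε, F-ζ}: total 124.
No size-2 selection does better; minimum is 80.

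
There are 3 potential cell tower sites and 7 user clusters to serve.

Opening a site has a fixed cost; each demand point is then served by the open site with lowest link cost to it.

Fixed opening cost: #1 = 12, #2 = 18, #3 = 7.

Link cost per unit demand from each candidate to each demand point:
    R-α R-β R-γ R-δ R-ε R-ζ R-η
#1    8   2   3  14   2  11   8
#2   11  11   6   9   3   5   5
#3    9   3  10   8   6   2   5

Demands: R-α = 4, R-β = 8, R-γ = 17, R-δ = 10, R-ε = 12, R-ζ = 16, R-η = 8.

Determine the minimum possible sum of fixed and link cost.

Open {#1, #3}: assign each demand point to its cheapest open site.
  R-α→#1 4×8=32, R-β→#1 8×2=16, R-γ→#1 17×3=51, R-δ→#3 10×8=80, R-ε→#1 12×2=24, R-ζ→#3 16×2=32, R-η→#3 8×5=40
  link cost 275, fixed 19 → total 294.
Compare {#1, #2, #3}: link cost 275 + fixed 37 = 312.
Compare {#1, #2}: link cost 333 + fixed 30 = 363.
Compare {#2, #3}: link cost 350 + fixed 25 = 375.
All other subsets cost ≥ 312. Minimum total cost: 294.

294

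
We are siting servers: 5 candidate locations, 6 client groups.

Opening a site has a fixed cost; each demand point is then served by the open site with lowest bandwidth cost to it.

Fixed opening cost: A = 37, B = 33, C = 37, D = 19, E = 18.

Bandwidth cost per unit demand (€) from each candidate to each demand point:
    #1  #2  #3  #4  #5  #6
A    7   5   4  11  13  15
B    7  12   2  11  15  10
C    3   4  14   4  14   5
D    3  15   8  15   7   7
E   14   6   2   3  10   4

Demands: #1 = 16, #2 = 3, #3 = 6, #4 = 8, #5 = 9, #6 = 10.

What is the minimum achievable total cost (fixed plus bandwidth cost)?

Open {D, E}: assign each demand point to its cheapest open site.
  #1→D 16×3=48, #2→E 3×6=18, #3→E 6×2=12, #4→E 8×3=24, #5→D 9×7=63, #6→E 10×4=40
  bandwidth cost 205, fixed 37 → total 242.
Compare {C, D, E}: bandwidth cost 199 + fixed 74 = 273.
Compare {B, D, E}: bandwidth cost 205 + fixed 70 = 275.
Compare {A, D, E}: bandwidth cost 202 + fixed 74 = 276.
All other subsets cost ≥ 273. Minimum total cost: 242.

242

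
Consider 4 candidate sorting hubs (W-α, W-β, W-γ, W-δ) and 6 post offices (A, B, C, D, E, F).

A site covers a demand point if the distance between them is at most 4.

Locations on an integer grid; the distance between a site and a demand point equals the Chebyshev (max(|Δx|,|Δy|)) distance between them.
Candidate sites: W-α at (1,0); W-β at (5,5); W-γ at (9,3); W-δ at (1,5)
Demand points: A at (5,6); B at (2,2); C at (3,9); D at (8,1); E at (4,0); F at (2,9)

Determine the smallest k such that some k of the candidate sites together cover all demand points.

Coverage sets (demand points within 4 of each site):
  W-α: {B, E}
  W-β: {A, B, C, D, F}
  W-γ: {A, D}
  W-δ: {A, B, C, F}
No single site covers all 6 demand points.
But {W-α, W-β} covers everything, so the minimum is 2.

2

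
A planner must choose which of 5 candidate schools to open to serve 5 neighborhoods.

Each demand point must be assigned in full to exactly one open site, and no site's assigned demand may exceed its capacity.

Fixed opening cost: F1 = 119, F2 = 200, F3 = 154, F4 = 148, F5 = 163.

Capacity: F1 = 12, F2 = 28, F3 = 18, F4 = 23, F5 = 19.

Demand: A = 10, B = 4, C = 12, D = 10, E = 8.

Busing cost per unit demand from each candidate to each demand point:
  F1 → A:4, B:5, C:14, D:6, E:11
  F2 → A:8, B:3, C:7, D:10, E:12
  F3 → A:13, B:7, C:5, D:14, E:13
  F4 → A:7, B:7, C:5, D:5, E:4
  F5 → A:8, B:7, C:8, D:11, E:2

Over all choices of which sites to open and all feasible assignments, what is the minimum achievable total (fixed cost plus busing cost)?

Open {F2, F4}; cheapest assignment that respects the capacities:
  F2 (cap 28, load 26): A, B, C — cost 10×8 + 4×3 + 12×7 = 176
  F4 (cap 23, load 18): D, E — cost 10×5 + 8×4 = 82
  Shipping 258, fixed 348 → total 606.
  Any other capacity-feasible assignment to {F2, F4} ships for at least 258.
Compare {F1, F4, F5}: its best feasible assignment gives total 624.
Compare {F1, F3, F4}: its best feasible assignment gives total 631.
Every other set of open sites that can feasibly serve all demand totals ≥ 624 even under its best assignment. Minimum: 606.

606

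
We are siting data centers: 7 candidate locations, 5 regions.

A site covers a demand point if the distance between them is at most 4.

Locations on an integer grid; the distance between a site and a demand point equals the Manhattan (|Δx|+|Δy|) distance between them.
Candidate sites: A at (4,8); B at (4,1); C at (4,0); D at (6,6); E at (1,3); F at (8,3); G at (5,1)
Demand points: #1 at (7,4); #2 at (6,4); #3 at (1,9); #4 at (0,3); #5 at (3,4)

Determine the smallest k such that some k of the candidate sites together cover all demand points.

Coverage sets (demand points within 4 of each site):
  A: {#3}
  B: {#5}
  C: {}
  D: {#1, #2}
  E: {#4, #5}
  F: {#1, #2}
  G: {#2}
No 2 sites suffice: every size-2 union leaves at least one demand point uncovered.
But {A, D, E} covers everything, so the minimum is 3.

3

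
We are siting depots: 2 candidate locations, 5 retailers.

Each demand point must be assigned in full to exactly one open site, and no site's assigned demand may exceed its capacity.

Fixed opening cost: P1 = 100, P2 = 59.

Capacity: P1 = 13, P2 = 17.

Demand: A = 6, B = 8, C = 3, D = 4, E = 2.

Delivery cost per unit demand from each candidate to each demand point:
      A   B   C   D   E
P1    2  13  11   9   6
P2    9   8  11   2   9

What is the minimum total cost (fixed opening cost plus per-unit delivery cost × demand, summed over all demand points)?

288

Open {P1, P2}; cheapest assignment that respects the capacities:
  P1 (cap 13, load 11): A, C, E — cost 6×2 + 3×11 + 2×6 = 57
  P2 (cap 17, load 12): B, D — cost 8×8 + 4×2 = 72
  Shipping 129, fixed 159 → total 288.
  Any other capacity-feasible assignment to {P1, P2} ships for at least 129.
Total demand is 23 and no other set of sites has combined capacity ≥ 23, so {P1, P2} is the only feasible choice of open sites. Minimum: 288.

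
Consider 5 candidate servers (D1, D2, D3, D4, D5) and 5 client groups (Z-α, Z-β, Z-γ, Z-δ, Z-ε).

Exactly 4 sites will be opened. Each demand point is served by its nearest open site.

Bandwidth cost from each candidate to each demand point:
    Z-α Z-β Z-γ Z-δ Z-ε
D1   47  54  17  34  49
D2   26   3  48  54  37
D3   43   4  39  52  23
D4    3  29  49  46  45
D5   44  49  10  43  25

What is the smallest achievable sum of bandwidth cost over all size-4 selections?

74

Open {D1, D3, D4, D5}.
  Z-α→D4 3, Z-β→D3 4, Z-γ→D5 10, Z-δ→D1 34, Z-ε→D3 23  ⇒ total 74.
Compare {D1, D2, D4, D5}: total 75.
Compare {D1, D2, D3, D4}: total 80.
No size-4 selection does better; minimum is 74.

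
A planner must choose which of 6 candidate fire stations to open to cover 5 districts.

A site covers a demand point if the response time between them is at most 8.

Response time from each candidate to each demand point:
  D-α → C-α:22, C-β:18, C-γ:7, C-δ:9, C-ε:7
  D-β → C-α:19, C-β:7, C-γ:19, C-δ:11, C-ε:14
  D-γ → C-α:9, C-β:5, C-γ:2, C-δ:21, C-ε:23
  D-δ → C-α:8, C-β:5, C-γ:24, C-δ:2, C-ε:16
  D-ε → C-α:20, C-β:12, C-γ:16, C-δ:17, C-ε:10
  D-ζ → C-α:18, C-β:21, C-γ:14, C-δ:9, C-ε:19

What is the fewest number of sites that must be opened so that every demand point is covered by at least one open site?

2

Coverage sets (demand points within 8 of each site):
  D-α: {C-γ, C-ε}
  D-β: {C-β}
  D-γ: {C-β, C-γ}
  D-δ: {C-α, C-β, C-δ}
  D-ε: {}
  D-ζ: {}
No single site covers all 5 demand points.
But {D-α, D-δ} covers everything, so the minimum is 2.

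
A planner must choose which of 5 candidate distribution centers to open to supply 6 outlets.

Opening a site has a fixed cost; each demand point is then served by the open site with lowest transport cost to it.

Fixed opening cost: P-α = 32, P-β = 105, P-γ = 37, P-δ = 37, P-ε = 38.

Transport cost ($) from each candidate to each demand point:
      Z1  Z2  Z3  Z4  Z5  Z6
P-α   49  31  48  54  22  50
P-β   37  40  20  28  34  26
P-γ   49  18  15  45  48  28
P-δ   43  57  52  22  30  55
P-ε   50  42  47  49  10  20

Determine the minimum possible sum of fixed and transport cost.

Open {P-γ, P-δ}: assign each demand point to its cheapest open site.
  Z1→P-δ 43, Z2→P-γ 18, Z3→P-γ 15, Z4→P-δ 22, Z5→P-δ 30, Z6→P-γ 28
  transport cost 156, fixed 74 → total 230.
Compare {P-γ, P-ε}: transport cost 157 + fixed 75 = 232.
Compare {P-γ}: transport cost 203 + fixed 37 = 240.
Compare {P-γ, P-δ, P-ε}: transport cost 128 + fixed 112 = 240.
All other subsets cost ≥ 232. Minimum total cost: 230.

230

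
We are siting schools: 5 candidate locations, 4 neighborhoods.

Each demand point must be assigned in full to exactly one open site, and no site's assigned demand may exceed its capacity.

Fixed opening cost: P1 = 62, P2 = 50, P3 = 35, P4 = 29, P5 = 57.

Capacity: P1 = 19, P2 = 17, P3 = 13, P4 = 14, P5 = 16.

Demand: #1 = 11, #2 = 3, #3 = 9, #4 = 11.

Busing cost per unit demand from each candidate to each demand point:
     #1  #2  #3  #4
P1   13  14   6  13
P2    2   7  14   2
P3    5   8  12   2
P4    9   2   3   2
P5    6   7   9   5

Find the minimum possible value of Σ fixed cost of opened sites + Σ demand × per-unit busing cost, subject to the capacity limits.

191

Open {P2, P3, P4}; cheapest assignment that respects the capacities:
  P2 (cap 17, load 11): #1 — cost 11×2 = 22
  P3 (cap 13, load 11): #4 — cost 11×2 = 22
  P4 (cap 14, load 12): #2, #3 — cost 3×2 + 9×3 = 33
  Shipping 77, fixed 114 → total 191.
  Any other capacity-feasible assignment to {P2, P3, P4} ships for at least 77.
Compare {P3, P4, P5}: its best feasible assignment gives total 242.
Compare {P1, P2, P4}: its best feasible assignment gives total 245.
Every other set of open sites that can feasibly serve all demand totals ≥ 242 even under its best assignment. Minimum: 191.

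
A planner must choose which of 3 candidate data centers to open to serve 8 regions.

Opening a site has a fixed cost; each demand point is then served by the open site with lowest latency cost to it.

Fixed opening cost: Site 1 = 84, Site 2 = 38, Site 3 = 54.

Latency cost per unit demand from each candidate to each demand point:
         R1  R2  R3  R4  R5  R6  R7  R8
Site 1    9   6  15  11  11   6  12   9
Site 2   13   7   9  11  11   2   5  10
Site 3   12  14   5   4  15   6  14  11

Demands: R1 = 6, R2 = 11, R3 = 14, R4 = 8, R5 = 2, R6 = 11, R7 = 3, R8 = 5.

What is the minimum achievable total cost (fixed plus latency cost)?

Open {Site 2, Site 3}: assign each demand point to its cheapest open site.
  R1→Site 3 6×12=72, R2→Site 2 11×7=77, R3→Site 3 14×5=70, R4→Site 3 8×4=32, R5→Site 2 2×11=22, R6→Site 2 11×2=22, R7→Site 2 3×5=15, R8→Site 2 5×10=50
  latency cost 360, fixed 92 → total 452.
Compare {Site 1, Site 2, Site 3}: latency cost 326 + fixed 176 = 502.
Compare {Site 2}: latency cost 478 + fixed 38 = 516.
Compare {Site 1, Site 3}: latency cost 391 + fixed 138 = 529.
All other subsets cost ≥ 502. Minimum total cost: 452.

452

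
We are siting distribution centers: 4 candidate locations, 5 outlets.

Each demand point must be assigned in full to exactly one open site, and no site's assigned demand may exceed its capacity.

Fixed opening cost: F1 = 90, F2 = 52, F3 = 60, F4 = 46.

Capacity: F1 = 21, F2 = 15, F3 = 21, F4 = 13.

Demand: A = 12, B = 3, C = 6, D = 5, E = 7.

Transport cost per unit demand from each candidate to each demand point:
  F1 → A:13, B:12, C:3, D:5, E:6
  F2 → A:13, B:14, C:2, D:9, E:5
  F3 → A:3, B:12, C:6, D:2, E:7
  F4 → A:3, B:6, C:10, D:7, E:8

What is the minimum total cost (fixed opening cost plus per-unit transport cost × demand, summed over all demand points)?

241

Open {F2, F3}; cheapest assignment that respects the capacities:
  F2 (cap 15, load 13): C, E — cost 6×2 + 7×5 = 47
  F3 (cap 21, load 20): A, B, D — cost 12×3 + 3×12 + 5×2 = 82
  Shipping 129, fixed 112 → total 241.
  Any other capacity-feasible assignment to {F2, F3} ships for at least 129.
Compare {F2, F3, F4}: its best feasible assignment gives total 269.
Compare {F3, F4}: its best feasible assignment gives total 273.
Every other set of open sites that can feasibly serve all demand totals ≥ 269 even under its best assignment. Minimum: 241.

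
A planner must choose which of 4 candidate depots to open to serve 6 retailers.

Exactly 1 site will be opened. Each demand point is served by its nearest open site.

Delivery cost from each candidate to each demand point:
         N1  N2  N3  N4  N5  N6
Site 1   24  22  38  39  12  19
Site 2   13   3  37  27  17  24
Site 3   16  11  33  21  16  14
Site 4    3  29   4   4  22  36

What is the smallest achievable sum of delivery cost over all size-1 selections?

Open {Site 4}.
  N1→Site 4 3, N2→Site 4 29, N3→Site 4 4, N4→Site 4 4, N5→Site 4 22, N6→Site 4 36  ⇒ total 98.
Compare {Site 3}: total 111.
Compare {Site 2}: total 121.
No size-1 selection does better; minimum is 98.

98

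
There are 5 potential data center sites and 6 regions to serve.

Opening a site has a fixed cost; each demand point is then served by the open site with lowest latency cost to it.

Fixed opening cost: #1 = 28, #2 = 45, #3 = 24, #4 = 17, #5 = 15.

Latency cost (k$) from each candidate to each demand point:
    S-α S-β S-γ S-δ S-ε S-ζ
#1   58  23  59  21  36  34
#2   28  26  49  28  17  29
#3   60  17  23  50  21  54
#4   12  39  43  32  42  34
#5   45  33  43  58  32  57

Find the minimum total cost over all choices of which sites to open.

180

Open {#3, #4}: assign each demand point to its cheapest open site.
  S-α→#4 12, S-β→#3 17, S-γ→#3 23, S-δ→#4 32, S-ε→#3 21, S-ζ→#4 34
  latency cost 139, fixed 41 → total 180.
Compare {#3, #4, #5}: latency cost 139 + fixed 56 = 195.
Compare {#1, #3, #4}: latency cost 128 + fixed 69 = 197.
Compare {#2, #3}: latency cost 142 + fixed 69 = 211.
All other subsets cost ≥ 195. Minimum total cost: 180.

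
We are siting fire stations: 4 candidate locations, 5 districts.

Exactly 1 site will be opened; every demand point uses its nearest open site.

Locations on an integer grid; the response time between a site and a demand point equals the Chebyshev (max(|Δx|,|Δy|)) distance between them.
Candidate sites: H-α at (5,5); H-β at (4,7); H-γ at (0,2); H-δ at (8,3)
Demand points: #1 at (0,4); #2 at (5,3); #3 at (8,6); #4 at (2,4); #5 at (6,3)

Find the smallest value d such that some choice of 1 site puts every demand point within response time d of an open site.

Open {H-β}.
  Farthest demand point is #1 at response time 4 (to H-β); all others are ≤ 4.
With {H-α} the worst case is 5.
With {H-γ} the worst case is 8.
No size-1 selection achieves below 4.

4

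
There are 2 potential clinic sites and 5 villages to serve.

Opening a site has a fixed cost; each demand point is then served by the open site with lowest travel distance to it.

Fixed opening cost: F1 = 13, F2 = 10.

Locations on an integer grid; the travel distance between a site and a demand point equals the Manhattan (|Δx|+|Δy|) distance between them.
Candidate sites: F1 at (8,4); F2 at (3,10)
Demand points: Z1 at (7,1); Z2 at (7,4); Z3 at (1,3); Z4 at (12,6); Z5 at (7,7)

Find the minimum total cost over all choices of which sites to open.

36

Open {F1}: assign each demand point to its cheapest open site.
  Z1→F1 4, Z2→F1 1, Z3→F1 8, Z4→F1 6, Z5→F1 4
  travel distance 23, fixed 13 → total 36.
Compare {F1, F2}: travel distance 23 + fixed 23 = 46.
Compare {F2}: travel distance 52 + fixed 10 = 62.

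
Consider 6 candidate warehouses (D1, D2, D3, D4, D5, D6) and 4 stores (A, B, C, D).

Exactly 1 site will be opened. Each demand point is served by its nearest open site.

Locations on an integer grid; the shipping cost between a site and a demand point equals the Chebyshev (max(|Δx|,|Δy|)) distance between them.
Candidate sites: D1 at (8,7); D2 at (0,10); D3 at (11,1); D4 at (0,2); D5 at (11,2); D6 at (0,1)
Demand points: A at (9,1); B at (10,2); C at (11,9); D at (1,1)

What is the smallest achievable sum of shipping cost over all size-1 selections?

20

Open {D5}.
  A→D5 2, B→D5 1, C→D5 7, D→D5 10  ⇒ total 20.
Compare {D1}: total 21.
Compare {D3}: total 21.
No size-1 selection does better; minimum is 20.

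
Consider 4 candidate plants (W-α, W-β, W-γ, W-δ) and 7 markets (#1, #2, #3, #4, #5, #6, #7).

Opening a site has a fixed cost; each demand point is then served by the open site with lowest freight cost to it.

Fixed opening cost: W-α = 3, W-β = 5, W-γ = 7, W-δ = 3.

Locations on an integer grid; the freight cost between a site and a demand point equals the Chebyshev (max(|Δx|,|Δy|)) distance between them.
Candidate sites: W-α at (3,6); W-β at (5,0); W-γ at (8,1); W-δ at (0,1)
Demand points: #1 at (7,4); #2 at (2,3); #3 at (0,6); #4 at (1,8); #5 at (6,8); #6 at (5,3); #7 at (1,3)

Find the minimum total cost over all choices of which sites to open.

24

Open {W-α}: assign each demand point to its cheapest open site.
  #1→W-α 4, #2→W-α 3, #3→W-α 3, #4→W-α 2, #5→W-α 3, #6→W-α 3, #7→W-α 3
  freight cost 21, fixed 3 → total 24.
Compare {W-α, W-δ}: freight cost 19 + fixed 6 = 25.
Compare {W-α, W-β}: freight cost 21 + fixed 8 = 29.
Compare {W-α, W-γ}: freight cost 20 + fixed 10 = 30.
All other subsets cost ≥ 25. Minimum total cost: 24.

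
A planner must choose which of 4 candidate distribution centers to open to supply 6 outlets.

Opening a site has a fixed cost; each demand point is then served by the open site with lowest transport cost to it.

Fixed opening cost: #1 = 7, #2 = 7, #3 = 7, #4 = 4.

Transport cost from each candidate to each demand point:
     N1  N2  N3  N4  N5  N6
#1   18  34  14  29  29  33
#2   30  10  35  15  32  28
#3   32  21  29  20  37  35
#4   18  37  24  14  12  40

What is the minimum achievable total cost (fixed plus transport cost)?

Open {#1, #2, #4}: assign each demand point to its cheapest open site.
  N1→#1 18, N2→#2 10, N3→#1 14, N4→#4 14, N5→#4 12, N6→#2 28
  transport cost 96, fixed 18 → total 114.
Compare {#2, #4}: transport cost 106 + fixed 11 = 117.
Compare {#1, #2, #3, #4}: transport cost 96 + fixed 25 = 121.
Compare {#2, #3, #4}: transport cost 106 + fixed 18 = 124.
All other subsets cost ≥ 117. Minimum total cost: 114.

114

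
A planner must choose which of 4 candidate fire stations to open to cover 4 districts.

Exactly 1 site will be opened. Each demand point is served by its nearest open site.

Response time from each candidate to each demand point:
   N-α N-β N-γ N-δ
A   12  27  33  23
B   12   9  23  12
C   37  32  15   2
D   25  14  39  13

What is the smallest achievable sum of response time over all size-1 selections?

Open {B}.
  N-α→B 12, N-β→B 9, N-γ→B 23, N-δ→B 12  ⇒ total 56.
Compare {C}: total 86.
Compare {D}: total 91.
No size-1 selection does better; minimum is 56.

56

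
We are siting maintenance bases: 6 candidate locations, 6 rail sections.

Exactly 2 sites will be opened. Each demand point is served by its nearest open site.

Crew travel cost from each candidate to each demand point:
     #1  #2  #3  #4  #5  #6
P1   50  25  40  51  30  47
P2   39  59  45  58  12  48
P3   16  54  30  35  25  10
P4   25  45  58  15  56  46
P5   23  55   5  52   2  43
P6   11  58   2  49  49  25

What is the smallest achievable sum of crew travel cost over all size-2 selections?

Open {P3, P5}.
  #1→P3 16, #2→P3 54, #3→P5 5, #4→P3 35, #5→P5 2, #6→P3 10  ⇒ total 122.
Compare {P4, P5}: total 133.
Compare {P3, P6}: total 137.
No size-2 selection does better; minimum is 122.

122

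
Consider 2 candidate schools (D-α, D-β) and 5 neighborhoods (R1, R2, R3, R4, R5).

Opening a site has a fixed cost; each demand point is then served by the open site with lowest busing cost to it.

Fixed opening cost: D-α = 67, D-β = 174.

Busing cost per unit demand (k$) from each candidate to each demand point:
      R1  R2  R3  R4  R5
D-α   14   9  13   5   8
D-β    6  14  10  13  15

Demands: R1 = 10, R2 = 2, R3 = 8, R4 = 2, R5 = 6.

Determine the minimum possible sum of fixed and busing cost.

Open {D-α}: assign each demand point to its cheapest open site.
  R1→D-α 10×14=140, R2→D-α 2×9=18, R3→D-α 8×13=104, R4→D-α 2×5=10, R5→D-α 6×8=48
  busing cost 320, fixed 67 → total 387.
Compare {D-α, D-β}: busing cost 216 + fixed 241 = 457.
Compare {D-β}: busing cost 284 + fixed 174 = 458.

387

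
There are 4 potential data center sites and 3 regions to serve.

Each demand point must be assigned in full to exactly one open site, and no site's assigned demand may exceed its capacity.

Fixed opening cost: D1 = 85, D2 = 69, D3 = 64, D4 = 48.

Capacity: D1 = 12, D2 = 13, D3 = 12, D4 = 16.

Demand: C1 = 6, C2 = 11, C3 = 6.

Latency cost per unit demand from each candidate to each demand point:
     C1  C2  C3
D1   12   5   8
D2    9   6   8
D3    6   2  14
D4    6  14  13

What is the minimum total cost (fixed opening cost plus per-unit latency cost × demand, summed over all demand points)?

248

Open {D3, D4}; cheapest assignment that respects the capacities:
  D3 (cap 12, load 11): C2 — cost 11×2 = 22
  D4 (cap 16, load 12): C1, C3 — cost 6×6 + 6×13 = 114
  Shipping 136, fixed 112 → total 248.
  Any other capacity-feasible assignment to {D3, D4} ships for at least 136.
Compare {D2, D3}: its best feasible assignment gives total 257.
Compare {D2, D3, D4}: its best feasible assignment gives total 287.
Every other set of open sites that can feasibly serve all demand totals ≥ 257 even under its best assignment. Minimum: 248.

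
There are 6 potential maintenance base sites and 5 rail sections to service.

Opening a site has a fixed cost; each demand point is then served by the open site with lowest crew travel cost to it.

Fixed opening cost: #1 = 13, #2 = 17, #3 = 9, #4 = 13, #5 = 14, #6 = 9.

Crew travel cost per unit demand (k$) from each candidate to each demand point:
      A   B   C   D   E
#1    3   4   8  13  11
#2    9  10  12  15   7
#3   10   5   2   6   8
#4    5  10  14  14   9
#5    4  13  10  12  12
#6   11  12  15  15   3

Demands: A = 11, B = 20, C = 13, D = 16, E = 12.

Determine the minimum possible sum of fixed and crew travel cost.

302

Open {#1, #3, #6}: assign each demand point to its cheapest open site.
  A→#1 11×3=33, B→#1 20×4=80, C→#3 13×2=26, D→#3 16×6=96, E→#6 12×3=36
  crew travel cost 271, fixed 31 → total 302.
Compare {#1, #3, #4, #6}: crew travel cost 271 + fixed 44 = 315.
Compare {#1, #3, #5, #6}: crew travel cost 271 + fixed 45 = 316.
Compare {#1, #2, #3, #6}: crew travel cost 271 + fixed 48 = 319.
All other subsets cost ≥ 315. Minimum total cost: 302.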